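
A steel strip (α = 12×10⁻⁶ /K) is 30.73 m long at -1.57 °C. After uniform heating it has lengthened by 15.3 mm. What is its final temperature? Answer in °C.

T = 39.9 °C

ΔL = αL₀ΔT ⇒ ΔT = ΔL / (αL₀)
ΔT = 15.3×10⁻³ m / (12×10⁻⁶ × 30.73 m) = 41.490 K
T = -1.57 + 41.490 = 39.920 °C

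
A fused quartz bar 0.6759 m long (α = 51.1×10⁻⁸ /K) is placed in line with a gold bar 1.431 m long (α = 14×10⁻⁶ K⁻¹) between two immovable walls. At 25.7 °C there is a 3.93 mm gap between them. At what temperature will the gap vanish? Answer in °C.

α₁L₁ = 3.453849×10⁻⁷ m/K, α₂L₂ = 2.0034×10⁻⁵ m/K → total 2.03793849×10⁻⁵ m/K
ΔT = g/(α₁L₁+α₂L₂) = 3.93×10⁻³ / 2.03793849×10⁻⁵ = 192.84 K
T = 25.7 + 192.84 = 218.54 °C

T = 219 °C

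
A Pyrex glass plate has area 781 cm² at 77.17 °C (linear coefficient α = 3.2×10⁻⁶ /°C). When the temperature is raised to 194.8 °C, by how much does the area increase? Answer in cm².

Area coefficient ≈ 2α; |ΔT| = 117.63 K
ΔA = 2αA₀ΔT = 2(3.2×10⁻⁶)(781)(117.63) = 0.588 cm²

ΔA = 0.588 cm²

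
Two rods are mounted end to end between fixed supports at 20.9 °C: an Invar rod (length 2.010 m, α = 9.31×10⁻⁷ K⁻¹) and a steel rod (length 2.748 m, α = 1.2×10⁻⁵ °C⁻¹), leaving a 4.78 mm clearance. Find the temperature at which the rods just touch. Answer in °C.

Gap closes when ΔL₁ + ΔL₂ = 4.78 mm = 4.78×10⁻³ m
(α₁L₁ + α₂L₂)ΔT = g
α₁L₁ + α₂L₂ = 9.31×10⁻⁷×2.010 + 1.2×10⁻⁵×2.748 = 3.484731×10⁻⁵ m/K
ΔT = 4.78×10⁻³ / 3.484731×10⁻⁵ = 137.17 K
T = 20.9 + 137.17 = 158.07 °C

T = 158 °C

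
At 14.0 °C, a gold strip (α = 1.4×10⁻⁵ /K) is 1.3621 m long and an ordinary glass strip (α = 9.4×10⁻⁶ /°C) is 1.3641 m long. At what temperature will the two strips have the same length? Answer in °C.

T = 334.2 °C

L₁(1 + α₁ΔT) = L₂(1 + α₂ΔT) ⇒ ΔT = (L₂ − L₁)/(α₁L₁ − α₂L₂)
L₂ − L₁ = 1.3641 − 1.3621 = 2.00×10⁻³ m
α₁L₁ − α₂L₂ = 1.4×10⁻⁵×1.3621 − 9.4×10⁻⁶×1.3641 = 6.24686×10⁻⁶ m/K
ΔT = 2.00×10⁻³ / 6.24686×10⁻⁶ = 320.161 K
T = 14.0 + 320.161 = 334.161 °C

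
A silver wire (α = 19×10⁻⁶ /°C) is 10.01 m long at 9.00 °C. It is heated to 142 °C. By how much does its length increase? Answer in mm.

ΔL = 25.3 mm

|ΔT| = |142 − 9.00| = 133.00 K
ΔL = αL₀ΔT = (19×10⁻⁶)(10.01)(133.00) = 2.53×10⁻² m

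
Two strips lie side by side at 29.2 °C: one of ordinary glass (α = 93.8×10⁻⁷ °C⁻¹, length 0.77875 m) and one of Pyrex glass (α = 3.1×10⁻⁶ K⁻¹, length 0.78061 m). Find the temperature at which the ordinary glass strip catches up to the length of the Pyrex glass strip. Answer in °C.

T = 410.0 °C

Equal length when α₁L₁ΔT − α₂L₂ΔT = L₂ − L₁ = 1.86×10⁻³ m
α₁L₁ = 7.304675×10⁻⁶, α₂L₂ = 2.419891×10⁻⁶ → Δ(αL) = 4.884784×10⁻⁶ m/K
ΔT = 1.86×10⁻³ / 4.884784×10⁻⁶ = 380.774 K, so T = 29.2 + 380.774 = 409.974 °C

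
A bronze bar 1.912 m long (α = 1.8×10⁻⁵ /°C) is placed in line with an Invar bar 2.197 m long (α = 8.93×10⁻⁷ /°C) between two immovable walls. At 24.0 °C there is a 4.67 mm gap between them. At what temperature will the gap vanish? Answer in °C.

T = 152 °C

α₁L₁ = 3.4416×10⁻⁵ m/K, α₂L₂ = 1.961921×10⁻⁶ m/K → total 3.6377921×10⁻⁵ m/K
ΔT = g/(α₁L₁+α₂L₂) = 4.67×10⁻³ / 3.6377921×10⁻⁵ = 128.37 K
T = 24.0 + 128.37 = 152.37 °C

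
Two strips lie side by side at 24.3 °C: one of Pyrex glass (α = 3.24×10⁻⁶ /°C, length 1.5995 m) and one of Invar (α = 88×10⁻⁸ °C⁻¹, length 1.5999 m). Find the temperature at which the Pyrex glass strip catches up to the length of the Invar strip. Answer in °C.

Equal length when α₁L₁ΔT − α₂L₂ΔT = L₂ − L₁ = 4.00×10⁻⁴ m
α₁L₁ = 5.18238×10⁻⁶, α₂L₂ = 1.407912×10⁻⁶ → Δ(αL) = 3.774468×10⁻⁶ m/K
ΔT = 4.00×10⁻⁴ / 3.774468×10⁻⁶ = 105.975 K, so T = 24.3 + 105.975 = 130.275 °C

T = 130.3 °C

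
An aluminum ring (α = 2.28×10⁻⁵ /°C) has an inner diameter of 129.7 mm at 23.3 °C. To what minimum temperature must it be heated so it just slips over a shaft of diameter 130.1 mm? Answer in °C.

Required Δd = 130.1 − 129.7 = 0.4 mm
Δd = αd₀ΔT ⇒ ΔT = Δd/(αd₀) = 0.4 / (2.28×10⁻⁵ × 129.7) = 135.26 K
T_min = 23.3 + 135.26 = 158.56 °C

T = 159 °C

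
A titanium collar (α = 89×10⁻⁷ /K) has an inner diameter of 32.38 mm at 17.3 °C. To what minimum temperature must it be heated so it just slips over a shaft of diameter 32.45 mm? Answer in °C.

Required Δd = 32.45 − 32.38 = 0.07 mm
Δd = αd₀ΔT ⇒ ΔT = Δd/(αd₀) = 0.07 / (89×10⁻⁷ × 32.38) = 242.90 K
T_min = 17.3 + 242.90 = 260.20 °C

T = 260 °C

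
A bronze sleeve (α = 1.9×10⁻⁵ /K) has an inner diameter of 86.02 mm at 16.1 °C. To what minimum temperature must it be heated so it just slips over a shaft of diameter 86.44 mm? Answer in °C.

T = 273 °C

Required Δd = 86.44 − 86.02 = 0.42 mm
Δd = αd₀ΔT ⇒ ΔT = Δd/(αd₀) = 0.42 / (1.9×10⁻⁵ × 86.02) = 256.98 K
T_min = 16.1 + 256.98 = 273.08 °C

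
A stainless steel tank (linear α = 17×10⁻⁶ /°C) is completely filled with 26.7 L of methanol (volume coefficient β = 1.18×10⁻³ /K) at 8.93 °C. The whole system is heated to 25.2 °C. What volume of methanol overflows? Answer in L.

0.490 L

The tank also expands: β_container ≈ 3α = 5.1×10⁻⁵ /K
Net overflow = V₀(β_liq − 3α_cont)ΔT
β − 3α = 1.18×10⁻³ − 5.1×10⁻⁵ = 1.129×10⁻³ /K; ΔT = 16.27 K
ΔV = 26.7 × 1.129×10⁻³ × 16.27 = 0.490 L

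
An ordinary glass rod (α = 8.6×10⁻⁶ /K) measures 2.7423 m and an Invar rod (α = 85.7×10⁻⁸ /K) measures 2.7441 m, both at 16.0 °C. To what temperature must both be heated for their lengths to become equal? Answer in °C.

T = 100.8 °C

Equal length when α₁L₁ΔT − α₂L₂ΔT = L₂ − L₁ = 1.80×10⁻³ m
α₁L₁ = 2.358378×10⁻⁵, α₂L₂ = 2.3516937×10⁻⁶ → Δ(αL) = 2.12320863×10⁻⁵ m/K
ΔT = 1.80×10⁻³ / 2.12320863×10⁻⁵ = 84.777 K, so T = 16.0 + 84.777 = 100.777 °C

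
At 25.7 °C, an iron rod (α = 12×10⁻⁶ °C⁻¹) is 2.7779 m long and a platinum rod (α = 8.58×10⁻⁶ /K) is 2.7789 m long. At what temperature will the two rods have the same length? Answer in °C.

T = 131.1 °C

Equal length when α₁L₁ΔT − α₂L₂ΔT = L₂ − L₁ = 1.00×10⁻³ m
α₁L₁ = 3.33348×10⁻⁵, α₂L₂ = 2.3842962×10⁻⁵ → Δ(αL) = 9.491838×10⁻⁶ m/K
ΔT = 1.00×10⁻³ / 9.491838×10⁻⁶ = 105.354 K, so T = 25.7 + 105.354 = 131.054 °C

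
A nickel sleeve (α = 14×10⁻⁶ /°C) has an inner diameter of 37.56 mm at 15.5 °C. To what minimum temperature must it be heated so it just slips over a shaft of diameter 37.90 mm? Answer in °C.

T = 662 °C

Required Δd = 37.90 − 37.56 = 0.34 mm
Δd = αd₀ΔT ⇒ ΔT = Δd/(αd₀) = 0.34 / (14×10⁻⁶ × 37.56) = 646.58 K
T_min = 15.5 + 646.58 = 662.08 °C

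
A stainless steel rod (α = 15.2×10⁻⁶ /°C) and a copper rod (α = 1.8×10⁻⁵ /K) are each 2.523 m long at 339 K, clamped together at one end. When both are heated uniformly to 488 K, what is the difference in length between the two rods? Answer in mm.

ΔT = 149 K
stainless steel: ΔL = 15.2×10⁻⁶ × 2.523 m × 149 = 5.7141×10⁻³ m = 5.7141 mm
copper: ΔL = 1.8×10⁻⁵ × 2.523 m × 149 = 6.7667×10⁻³ m = 6.7667 mm
difference = 6.7667 − 5.7141 = 1.0526 mm

1.05 mm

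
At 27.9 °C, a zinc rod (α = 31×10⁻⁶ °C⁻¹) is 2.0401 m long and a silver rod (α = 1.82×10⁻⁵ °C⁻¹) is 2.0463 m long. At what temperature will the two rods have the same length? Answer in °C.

T = 266.4 °C

L₁(1 + α₁ΔT) = L₂(1 + α₂ΔT) ⇒ ΔT = (L₂ − L₁)/(α₁L₁ − α₂L₂)
L₂ − L₁ = 2.0463 − 2.0401 = 6.20×10⁻³ m
α₁L₁ − α₂L₂ = 31×10⁻⁶×2.0401 − 1.82×10⁻⁵×2.0463 = 2.600044×10⁻⁵ m/K
ΔT = 6.20×10⁻³ / 2.600044×10⁻⁵ = 238.458 K
T = 27.9 + 238.458 = 266.358 °C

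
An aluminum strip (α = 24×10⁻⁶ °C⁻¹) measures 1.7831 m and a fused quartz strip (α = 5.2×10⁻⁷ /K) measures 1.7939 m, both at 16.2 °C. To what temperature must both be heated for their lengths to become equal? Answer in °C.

L₁(1 + α₁ΔT) = L₂(1 + α₂ΔT) ⇒ ΔT = (L₂ − L₁)/(α₁L₁ − α₂L₂)
L₂ − L₁ = 1.7939 − 1.7831 = 1.08×10⁻² m
α₁L₁ − α₂L₂ = 24×10⁻⁶×1.7831 − 5.2×10⁻⁷×1.7939 = 4.1861572×10⁻⁵ m/K
ΔT = 1.08×10⁻² / 4.1861572×10⁻⁵ = 257.993 K
T = 16.2 + 257.993 = 274.193 °C

T = 274.2 °C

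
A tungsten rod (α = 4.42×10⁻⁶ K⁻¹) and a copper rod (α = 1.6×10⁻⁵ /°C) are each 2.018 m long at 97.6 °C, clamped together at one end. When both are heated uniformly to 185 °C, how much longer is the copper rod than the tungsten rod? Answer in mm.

ΔT = 87.4 K
tungsten: ΔL = 4.42×10⁻⁶ × 2.018 m × 87.4 = 7.7957×10⁻⁴ m = 0.77957 mm
copper: ΔL = 1.6×10⁻⁵ × 2.018 m × 87.4 = 2.8220×10⁻³ m = 2.8220 mm
difference = 2.8220 − 0.77957 = 2.04243 mm

2.04 mm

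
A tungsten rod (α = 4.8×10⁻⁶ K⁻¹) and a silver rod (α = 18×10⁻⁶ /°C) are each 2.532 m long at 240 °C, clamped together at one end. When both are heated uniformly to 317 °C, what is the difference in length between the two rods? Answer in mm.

ΔT = 77 K
tungsten: ΔL = 4.8×10⁻⁶ × 2.532 m × 77 = 9.3583×10⁻⁴ m = 0.93583 mm
silver: ΔL = 18×10⁻⁶ × 2.532 m × 77 = 3.5094×10⁻³ m = 3.5094 mm
difference = 3.5094 − 0.93583 = 2.57357 mm

2.57 mm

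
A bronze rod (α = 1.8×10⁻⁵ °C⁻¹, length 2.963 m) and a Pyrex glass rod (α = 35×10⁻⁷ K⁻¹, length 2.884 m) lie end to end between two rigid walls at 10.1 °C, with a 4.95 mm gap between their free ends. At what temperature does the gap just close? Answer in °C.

Gap closes when ΔL₁ + ΔL₂ = 4.95 mm = 4.95×10⁻³ m
(α₁L₁ + α₂L₂)ΔT = g
α₁L₁ + α₂L₂ = 1.8×10⁻⁵×2.963 + 35×10⁻⁷×2.884 = 6.3428×10⁻⁵ m/K
ΔT = 4.95×10⁻³ / 6.3428×10⁻⁵ = 78.041 K
T = 10.1 + 78.041 = 88.141 °C

T = 88.1 °C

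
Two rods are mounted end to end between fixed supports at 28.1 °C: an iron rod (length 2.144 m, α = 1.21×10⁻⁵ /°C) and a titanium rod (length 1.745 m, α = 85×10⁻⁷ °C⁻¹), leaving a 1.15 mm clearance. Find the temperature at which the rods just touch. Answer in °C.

T = 56.3 °C

α₁L₁ = 2.59424×10⁻⁵ m/K, α₂L₂ = 1.48325×10⁻⁵ m/K → total 4.07749×10⁻⁵ m/K
ΔT = g/(α₁L₁+α₂L₂) = 1.15×10⁻³ / 4.07749×10⁻⁵ = 28.204 K
T = 28.1 + 28.204 = 56.304 °C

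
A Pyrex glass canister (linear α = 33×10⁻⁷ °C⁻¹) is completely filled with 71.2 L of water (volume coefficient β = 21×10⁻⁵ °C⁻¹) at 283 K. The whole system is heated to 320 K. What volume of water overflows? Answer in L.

The canister also expands: β_container ≈ 3α = 9.9×10⁻⁶ /K
Net overflow = V₀(β_liq − 3α_cont)ΔT
β − 3α = 2.10×10⁻⁴ − 9.9×10⁻⁶ = 2.001×10⁻⁴ /K; ΔT = 37 K
ΔV = 71.2 × 2.001×10⁻⁴ × 37 = 0.527 L

0.527 L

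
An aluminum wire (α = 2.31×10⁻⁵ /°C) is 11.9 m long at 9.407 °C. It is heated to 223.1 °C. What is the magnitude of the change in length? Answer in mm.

ΔL = 58.7 mm

|ΔT| = |223.1 − 9.407| = 213.693 K
ΔL = αL₀ΔT = (2.31×10⁻⁵)(11.9)(213.693) = 5.87×10⁻² m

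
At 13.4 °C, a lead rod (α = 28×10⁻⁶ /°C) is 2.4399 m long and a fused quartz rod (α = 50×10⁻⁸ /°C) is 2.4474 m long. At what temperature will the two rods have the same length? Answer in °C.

T = 125.2 °C

L₁(1 + α₁ΔT) = L₂(1 + α₂ΔT) ⇒ ΔT = (L₂ − L₁)/(α₁L₁ − α₂L₂)
L₂ − L₁ = 2.4474 − 2.4399 = 7.50×10⁻³ m
α₁L₁ − α₂L₂ = 28×10⁻⁶×2.4399 − 50×10⁻⁸×2.4474 = 6.70935×10⁻⁵ m/K
ΔT = 7.50×10⁻³ / 6.70935×10⁻⁵ = 111.784 K
T = 13.4 + 111.784 = 125.184 °C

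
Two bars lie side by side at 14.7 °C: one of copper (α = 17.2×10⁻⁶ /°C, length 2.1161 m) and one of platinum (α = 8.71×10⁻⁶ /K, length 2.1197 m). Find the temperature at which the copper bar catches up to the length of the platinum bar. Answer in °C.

T = 215.4 °C

L₁(1 + α₁ΔT) = L₂(1 + α₂ΔT) ⇒ ΔT = (L₂ − L₁)/(α₁L₁ − α₂L₂)
L₂ − L₁ = 2.1197 − 2.1161 = 3.60×10⁻³ m
α₁L₁ − α₂L₂ = 17.2×10⁻⁶×2.1161 − 8.71×10⁻⁶×2.1197 = 1.7934333×10⁻⁵ m/K
ΔT = 3.60×10⁻³ / 1.7934333×10⁻⁵ = 200.732 K
T = 14.7 + 200.732 = 215.432 °C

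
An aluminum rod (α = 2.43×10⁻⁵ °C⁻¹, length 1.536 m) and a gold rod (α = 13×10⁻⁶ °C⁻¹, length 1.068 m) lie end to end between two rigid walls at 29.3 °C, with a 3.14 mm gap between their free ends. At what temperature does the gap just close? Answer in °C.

Gap closes when ΔL₁ + ΔL₂ = 3.14 mm = 3.14×10⁻³ m
(α₁L₁ + α₂L₂)ΔT = g
α₁L₁ + α₂L₂ = 2.43×10⁻⁵×1.536 + 13×10⁻⁶×1.068 = 5.12088×10⁻⁵ m/K
ΔT = 3.14×10⁻³ / 5.12088×10⁻⁵ = 61.318 K
T = 29.3 + 61.318 = 90.618 °C

T = 90.6 °C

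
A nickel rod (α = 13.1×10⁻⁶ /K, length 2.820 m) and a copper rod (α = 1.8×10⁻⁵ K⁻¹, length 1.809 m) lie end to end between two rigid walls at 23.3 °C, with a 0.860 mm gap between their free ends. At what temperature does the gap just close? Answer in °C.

T = 35.7 °C

α₁L₁ = 3.6942×10⁻⁵ m/K, α₂L₂ = 3.2562×10⁻⁵ m/K → total 6.9504×10⁻⁵ m/K
ΔT = g/(α₁L₁+α₂L₂) = 8.60×10⁻⁴ / 6.9504×10⁻⁵ = 12.373 K
T = 23.3 + 12.373 = 35.673 °C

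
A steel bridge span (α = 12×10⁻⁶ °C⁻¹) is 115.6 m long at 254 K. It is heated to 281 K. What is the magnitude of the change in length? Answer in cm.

|ΔT| = |281 − 254| = 27 K
ΔL = αL₀ΔT = (12×10⁻⁶)(115.6)(27) = 3.75×10⁻² m

ΔL = 3.75 cm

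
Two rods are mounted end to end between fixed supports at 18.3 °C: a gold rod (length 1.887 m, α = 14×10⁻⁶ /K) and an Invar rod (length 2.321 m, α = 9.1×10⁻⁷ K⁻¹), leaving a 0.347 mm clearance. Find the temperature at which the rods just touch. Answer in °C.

T = 30.5 °C

Gap closes when ΔL₁ + ΔL₂ = 0.347 mm = 3.47×10⁻⁴ m
(α₁L₁ + α₂L₂)ΔT = g
α₁L₁ + α₂L₂ = 14×10⁻⁶×1.887 + 9.1×10⁻⁷×2.321 = 2.853011×10⁻⁵ m/K
ΔT = 3.47×10⁻⁴ / 2.853011×10⁻⁵ = 12.163 K
T = 18.3 + 12.163 = 30.463 °C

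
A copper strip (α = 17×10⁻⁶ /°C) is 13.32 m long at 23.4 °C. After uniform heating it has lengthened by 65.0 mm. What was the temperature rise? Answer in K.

ΔL = αL₀ΔT ⇒ ΔT = ΔL / (αL₀)
ΔT = 65.0×10⁻³ m / (17×10⁻⁶ × 13.32 m) = 287.05 K

ΔT = 287 K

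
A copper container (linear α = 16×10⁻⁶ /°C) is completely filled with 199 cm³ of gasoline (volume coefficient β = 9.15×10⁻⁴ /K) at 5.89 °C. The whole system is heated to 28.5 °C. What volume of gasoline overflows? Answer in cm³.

3.90 cm³

The container also expands: β_container ≈ 3α = 4.8×10⁻⁵ /K
Net overflow = V₀(β_liq − 3α_cont)ΔT
β − 3α = 9.15×10⁻⁴ − 4.8×10⁻⁵ = 8.67×10⁻⁴ /K; ΔT = 22.61 K
ΔV = 199 × 8.67×10⁻⁴ × 22.61 = 3.90 cm³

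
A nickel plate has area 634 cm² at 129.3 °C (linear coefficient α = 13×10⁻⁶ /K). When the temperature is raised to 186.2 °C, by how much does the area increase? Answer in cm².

Area coefficient ≈ 2α; |ΔT| = 56.9 K
ΔA = 2αA₀ΔT = 2(13×10⁻⁶)(634)(56.9) = 0.938 cm²

ΔA = 0.938 cm²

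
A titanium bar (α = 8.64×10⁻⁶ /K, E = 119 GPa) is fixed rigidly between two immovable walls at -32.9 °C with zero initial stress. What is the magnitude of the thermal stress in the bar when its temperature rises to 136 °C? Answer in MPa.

σ = 174 MPa

Fully constrained: the free strain ε = αΔT is blocked, so σ = Eε = EαΔT.
|ΔT| = 168.9 K
σ = 119×10⁹ × 8.64×10⁻⁶ × 168.9 = 1.74×10⁸ Pa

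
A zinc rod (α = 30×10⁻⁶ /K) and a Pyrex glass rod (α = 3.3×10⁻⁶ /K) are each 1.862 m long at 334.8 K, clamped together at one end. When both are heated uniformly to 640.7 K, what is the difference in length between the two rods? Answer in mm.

ΔT = 305.9 K
zinc: ΔL = 30×10⁻⁶ × 1.862 m × 305.9 = 1.7088×10⁻² m = 17.088 mm
Pyrex glass: ΔL = 3.3×10⁻⁶ × 1.862 m × 305.9 = 1.8796×10⁻³ m = 1.8796 mm
difference = 17.088 − 1.8796 = 15.2084 mm

15.2 mm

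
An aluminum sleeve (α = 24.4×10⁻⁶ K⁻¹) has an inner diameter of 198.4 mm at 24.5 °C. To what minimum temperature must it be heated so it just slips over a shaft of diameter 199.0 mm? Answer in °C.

Required Δd = 199.0 − 198.4 = 0.6 mm
Δd = αd₀ΔT ⇒ ΔT = Δd/(αd₀) = 0.6 / (24.4×10⁻⁶ × 198.4) = 123.94 K
T_min = 24.5 + 123.94 = 148.44 °C

T = 148 °C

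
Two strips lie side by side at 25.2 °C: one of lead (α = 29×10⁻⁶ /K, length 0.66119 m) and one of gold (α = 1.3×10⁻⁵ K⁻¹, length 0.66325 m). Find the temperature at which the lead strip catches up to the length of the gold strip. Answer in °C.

T = 220.4 °C

Equal length when α₁L₁ΔT − α₂L₂ΔT = L₂ − L₁ = 2.06×10⁻³ m
α₁L₁ = 1.917451×10⁻⁵, α₂L₂ = 8.62225×10⁻⁶ → Δ(αL) = 1.055226×10⁻⁵ m/K
ΔT = 2.06×10⁻³ / 1.055226×10⁻⁵ = 195.219 K, so T = 25.2 + 195.219 = 220.419 °C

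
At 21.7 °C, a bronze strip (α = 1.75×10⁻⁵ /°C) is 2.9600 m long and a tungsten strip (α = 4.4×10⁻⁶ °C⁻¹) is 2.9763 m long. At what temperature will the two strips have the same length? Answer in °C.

T = 442.8 °C

Equal length when α₁L₁ΔT − α₂L₂ΔT = L₂ − L₁ = 1.63×10⁻² m
α₁L₁ = 5.180×10⁻⁵, α₂L₂ = 1.309572×10⁻⁵ → Δ(αL) = 3.870428×10⁻⁵ m/K
ΔT = 1.63×10⁻² / 3.870428×10⁻⁵ = 421.142 K, so T = 21.7 + 421.142 = 442.842 °C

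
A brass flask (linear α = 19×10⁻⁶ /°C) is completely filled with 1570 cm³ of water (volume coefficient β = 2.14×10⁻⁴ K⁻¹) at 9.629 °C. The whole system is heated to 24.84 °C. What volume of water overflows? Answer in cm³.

The flask also expands: β_container ≈ 3α = 5.7×10⁻⁵ /K
Net overflow = V₀(β_liq − 3α_cont)ΔT
β − 3α = 2.14×10⁻⁴ − 5.7×10⁻⁵ = 1.57×10⁻⁴ /K; ΔT = 15.211 K
ΔV = 1570 × 1.57×10⁻⁴ × 15.211 = 3.75 cm³

3.75 cm³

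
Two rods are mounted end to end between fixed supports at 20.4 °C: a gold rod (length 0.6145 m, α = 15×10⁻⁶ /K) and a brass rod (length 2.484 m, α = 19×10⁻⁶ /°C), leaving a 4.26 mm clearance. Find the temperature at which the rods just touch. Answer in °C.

T = 95.9 °C

α₁L₁ = 9.2175×10⁻⁶ m/K, α₂L₂ = 4.7196×10⁻⁵ m/K → total 5.64135×10⁻⁵ m/K
ΔT = g/(α₁L₁+α₂L₂) = 4.26×10⁻³ / 5.64135×10⁻⁵ = 75.514 K
T = 20.4 + 75.514 = 95.914 °C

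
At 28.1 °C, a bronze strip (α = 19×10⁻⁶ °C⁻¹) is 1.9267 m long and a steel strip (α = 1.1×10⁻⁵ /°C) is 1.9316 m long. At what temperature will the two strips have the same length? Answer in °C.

Equal length when α₁L₁ΔT − α₂L₂ΔT = L₂ − L₁ = 4.90×10⁻³ m
α₁L₁ = 3.66073×10⁻⁵, α₂L₂ = 2.12476×10⁻⁵ → Δ(αL) = 1.53597×10⁻⁵ m/K
ΔT = 4.90×10⁻³ / 1.53597×10⁻⁵ = 319.017 K, so T = 28.1 + 319.017 = 347.117 °C

T = 347.1 °C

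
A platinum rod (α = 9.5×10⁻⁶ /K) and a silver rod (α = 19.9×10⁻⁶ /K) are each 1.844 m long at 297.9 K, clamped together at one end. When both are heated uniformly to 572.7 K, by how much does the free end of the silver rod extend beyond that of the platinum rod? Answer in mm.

5.27 mm

ΔT = 274.8 K
platinum: ΔL = 9.5×10⁻⁶ × 1.844 m × 274.8 = 4.8139×10⁻³ m = 4.8139 mm
silver: ΔL = 19.9×10⁻⁶ × 1.844 m × 274.8 = 1.0084×10⁻² m = 10.084 mm
difference = 10.084 − 4.8139 = 5.2701 mm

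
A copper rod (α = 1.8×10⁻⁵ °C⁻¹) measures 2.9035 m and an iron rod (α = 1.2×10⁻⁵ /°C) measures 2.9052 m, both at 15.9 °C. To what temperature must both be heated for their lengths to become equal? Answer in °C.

T = 113.6 °C

Equal length when α₁L₁ΔT − α₂L₂ΔT = L₂ − L₁ = 1.70×10⁻³ m
α₁L₁ = 5.2263×10⁻⁵, α₂L₂ = 3.48624×10⁻⁵ → Δ(αL) = 1.74006×10⁻⁵ m/K
ΔT = 1.70×10⁻³ / 1.74006×10⁻⁵ = 97.698 K, so T = 15.9 + 97.698 = 113.598 °C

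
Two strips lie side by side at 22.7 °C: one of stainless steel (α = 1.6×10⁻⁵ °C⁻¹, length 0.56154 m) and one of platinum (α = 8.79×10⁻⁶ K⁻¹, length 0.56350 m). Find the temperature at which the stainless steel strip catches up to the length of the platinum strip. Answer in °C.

Equal length when α₁L₁ΔT − α₂L₂ΔT = L₂ − L₁ = 1.96×10⁻³ m
α₁L₁ = 8.98464×10⁻⁶, α₂L₂ = 4.953165×10⁻⁶ → Δ(αL) = 4.031475×10⁻⁶ m/K
ΔT = 1.96×10⁻³ / 4.031475×10⁻⁶ = 486.174 K, so T = 22.7 + 486.174 = 508.874 °C

T = 508.9 °C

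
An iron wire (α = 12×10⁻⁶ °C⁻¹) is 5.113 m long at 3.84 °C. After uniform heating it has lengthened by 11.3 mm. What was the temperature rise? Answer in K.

ΔL = αL₀ΔT ⇒ ΔT = ΔL / (αL₀)
ΔT = 11.3×10⁻³ m / (12×10⁻⁶ × 5.113 m) = 184.17 K

ΔT = 184 K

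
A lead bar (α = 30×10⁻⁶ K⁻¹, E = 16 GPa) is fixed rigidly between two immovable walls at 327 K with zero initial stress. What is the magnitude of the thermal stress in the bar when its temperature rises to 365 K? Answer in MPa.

σ = 18.2 MPa

Fully constrained: the free strain ε = αΔT is blocked, so σ = Eε = EαΔT.
|ΔT| = 38 K
σ = 16.0×10⁹ × 30×10⁻⁶ × 38 = 1.82×10⁷ Pa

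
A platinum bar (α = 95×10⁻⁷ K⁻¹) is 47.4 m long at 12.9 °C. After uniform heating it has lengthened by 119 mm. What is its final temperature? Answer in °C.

T = 277 °C

ΔL = αL₀ΔT ⇒ ΔT = ΔL / (αL₀)
ΔT = 119×10⁻³ m / (95×10⁻⁷ × 47.4 m) = 264.27 K
T = 12.9 + 264.27 = 277.17 °C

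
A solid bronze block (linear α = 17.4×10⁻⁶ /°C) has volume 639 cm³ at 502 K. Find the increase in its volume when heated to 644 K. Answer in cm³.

Isotropic solid: β ≈ 3α = 5.2×10⁻⁵ /K; ΔT = 142 K
ΔV = 3αV₀ΔT = 3(17.4×10⁻⁶)(639)(142) = 4.74 cm³

ΔV = 4.74 cm³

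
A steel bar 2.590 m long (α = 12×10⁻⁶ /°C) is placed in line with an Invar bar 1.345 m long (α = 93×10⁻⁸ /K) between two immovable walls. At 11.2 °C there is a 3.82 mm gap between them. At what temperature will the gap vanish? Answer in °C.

Gap closes when ΔL₁ + ΔL₂ = 3.82 mm = 3.82×10⁻³ m
(α₁L₁ + α₂L₂)ΔT = g
α₁L₁ + α₂L₂ = 12×10⁻⁶×2.590 + 93×10⁻⁸×1.345 = 3.233085×10⁻⁵ m/K
ΔT = 3.82×10⁻³ / 3.233085×10⁻⁵ = 118.15 K
T = 11.2 + 118.15 = 129.35 °C

T = 129 °C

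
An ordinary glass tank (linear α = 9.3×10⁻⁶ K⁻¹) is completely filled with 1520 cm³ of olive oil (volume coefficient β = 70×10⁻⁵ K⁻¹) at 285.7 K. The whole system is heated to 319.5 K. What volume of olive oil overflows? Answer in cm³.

The tank also expands: β_container ≈ 3α = 2.79×10⁻⁵ /K
Net overflow = V₀(β_liq − 3α_cont)ΔT
β − 3α = 7.00×10⁻⁴ − 2.79×10⁻⁵ = 6.721×10⁻⁴ /K; ΔT = 33.8 K
ΔV = 1520 × 6.721×10⁻⁴ × 33.8 = 34.5 cm³

34.5 cm³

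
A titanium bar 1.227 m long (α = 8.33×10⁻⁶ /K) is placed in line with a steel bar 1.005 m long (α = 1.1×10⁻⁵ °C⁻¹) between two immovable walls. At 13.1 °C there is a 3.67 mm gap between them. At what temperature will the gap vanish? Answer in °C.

Gap closes when ΔL₁ + ΔL₂ = 3.67 mm = 3.67×10⁻³ m
(α₁L₁ + α₂L₂)ΔT = g
α₁L₁ + α₂L₂ = 8.33×10⁻⁶×1.227 + 1.1×10⁻⁵×1.005 = 2.127591×10⁻⁵ m/K
ΔT = 3.67×10⁻³ / 2.127591×10⁻⁵ = 172.50 K
T = 13.1 + 172.50 = 185.60 °C

T = 186 °C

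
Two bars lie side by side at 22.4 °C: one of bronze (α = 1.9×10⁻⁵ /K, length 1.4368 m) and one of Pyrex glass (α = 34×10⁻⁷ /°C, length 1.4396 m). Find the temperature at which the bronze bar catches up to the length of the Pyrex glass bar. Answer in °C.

Equal length when α₁L₁ΔT − α₂L₂ΔT = L₂ − L₁ = 2.80×10⁻³ m
α₁L₁ = 2.72992×10⁻⁵, α₂L₂ = 4.89464×10⁻⁶ → Δ(αL) = 2.240456×10⁻⁵ m/K
ΔT = 2.80×10⁻³ / 2.240456×10⁻⁵ = 124.975 K, so T = 22.4 + 124.975 = 147.375 °C

T = 147.4 °C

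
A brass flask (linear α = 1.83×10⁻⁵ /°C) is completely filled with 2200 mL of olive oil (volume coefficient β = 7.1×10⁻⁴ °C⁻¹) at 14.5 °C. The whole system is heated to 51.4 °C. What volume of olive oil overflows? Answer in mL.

53.2 mL

The flask also expands: β_container ≈ 3α = 5.49×10⁻⁵ /K
Net overflow = V₀(β_liq − 3α_cont)ΔT
β − 3α = 7.10×10⁻⁴ − 5.49×10⁻⁵ = 6.551×10⁻⁴ /K; ΔT = 36.9 K
ΔV = 2200 × 6.551×10⁻⁴ × 36.9 = 53.2 mL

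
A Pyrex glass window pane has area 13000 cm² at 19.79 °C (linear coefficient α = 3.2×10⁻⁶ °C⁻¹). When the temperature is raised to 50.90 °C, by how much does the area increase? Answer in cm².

ΔA = 2.59 cm²

Area coefficient ≈ 2α; |ΔT| = 31.11 K
ΔA = 2αA₀ΔT = 2(3.2×10⁻⁶)(13000)(31.11) = 2.59 cm²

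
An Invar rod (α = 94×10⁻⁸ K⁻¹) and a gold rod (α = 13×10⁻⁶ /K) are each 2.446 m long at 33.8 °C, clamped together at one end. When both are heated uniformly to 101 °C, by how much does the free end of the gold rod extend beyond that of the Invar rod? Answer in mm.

1.98 mm

ΔT = 67.2 K
Invar: ΔL = 94×10⁻⁸ × 2.446 m × 67.2 = 1.5451×10⁻⁴ m = 0.15451 mm
gold: ΔL = 13×10⁻⁶ × 2.446 m × 67.2 = 2.1368×10⁻³ m = 2.1368 mm
difference = 2.1368 − 0.15451 = 1.98229 mm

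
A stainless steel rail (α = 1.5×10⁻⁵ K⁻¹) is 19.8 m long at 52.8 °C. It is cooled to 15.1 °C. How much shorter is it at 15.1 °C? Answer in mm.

ΔL = 11.2 mm

|ΔT| = |15.1 − 52.8| = 37.7 K
ΔL = αL₀ΔT = (1.5×10⁻⁵)(19.8)(37.7) = 1.12×10⁻² m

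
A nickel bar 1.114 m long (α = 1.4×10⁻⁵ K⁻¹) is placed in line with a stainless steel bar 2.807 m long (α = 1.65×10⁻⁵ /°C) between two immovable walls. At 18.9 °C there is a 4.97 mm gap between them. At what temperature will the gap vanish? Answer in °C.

α₁L₁ = 1.5596×10⁻⁵ m/K, α₂L₂ = 4.63155×10⁻⁵ m/K → total 6.19115×10⁻⁵ m/K
ΔT = g/(α₁L₁+α₂L₂) = 4.97×10⁻³ / 6.19115×10⁻⁵ = 80.276 K
T = 18.9 + 80.276 = 99.176 °C

T = 99.2 °C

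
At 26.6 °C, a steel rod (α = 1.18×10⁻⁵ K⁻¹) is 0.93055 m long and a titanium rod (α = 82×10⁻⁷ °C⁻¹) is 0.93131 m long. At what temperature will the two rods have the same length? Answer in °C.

Equal length when α₁L₁ΔT − α₂L₂ΔT = L₂ − L₁ = 7.60×10⁻⁴ m
α₁L₁ = 1.098049×10⁻⁵, α₂L₂ = 7.636742×10⁻⁶ → Δ(αL) = 3.343748×10⁻⁶ m/K
ΔT = 7.60×10⁻⁴ / 3.343748×10⁻⁶ = 227.290 K, so T = 26.6 + 227.290 = 253.890 °C

T = 253.9 °C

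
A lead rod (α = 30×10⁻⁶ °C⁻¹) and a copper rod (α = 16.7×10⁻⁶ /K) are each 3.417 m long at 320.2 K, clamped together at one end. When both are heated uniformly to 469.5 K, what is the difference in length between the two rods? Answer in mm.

6.79 mm

ΔT = 149.3 K
lead: ΔL = 30×10⁻⁶ × 3.417 m × 149.3 = 1.5305×10⁻² m = 15.305 mm
copper: ΔL = 16.7×10⁻⁶ × 3.417 m × 149.3 = 8.5196×10⁻³ m = 8.5196 mm
difference = 15.305 − 8.5196 = 6.7854 mm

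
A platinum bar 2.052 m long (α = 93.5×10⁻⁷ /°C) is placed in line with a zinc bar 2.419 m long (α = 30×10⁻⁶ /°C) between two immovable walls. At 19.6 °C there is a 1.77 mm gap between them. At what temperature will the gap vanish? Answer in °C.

T = 38.9 °C

α₁L₁ = 1.91862×10⁻⁵ m/K, α₂L₂ = 7.257×10⁻⁵ m/K → total 9.17562×10⁻⁵ m/K
ΔT = g/(α₁L₁+α₂L₂) = 1.77×10⁻³ / 9.17562×10⁻⁵ = 19.290 K
T = 19.6 + 19.290 = 38.890 °C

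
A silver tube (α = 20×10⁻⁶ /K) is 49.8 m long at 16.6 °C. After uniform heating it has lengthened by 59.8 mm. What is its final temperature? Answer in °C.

ΔL = αL₀ΔT ⇒ ΔT = ΔL / (αL₀)
ΔT = 59.8×10⁻³ m / (20×10⁻⁶ × 49.8 m) = 60.040 K
T = 16.6 + 60.040 = 76.640 °C

T = 76.6 °C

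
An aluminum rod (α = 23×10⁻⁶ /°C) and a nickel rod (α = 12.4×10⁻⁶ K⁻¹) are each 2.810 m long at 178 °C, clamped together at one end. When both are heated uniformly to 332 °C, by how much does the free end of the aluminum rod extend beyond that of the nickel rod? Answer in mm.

ΔT = 154 K
aluminum: ΔL = 23×10⁻⁶ × 2.810 m × 154 = 9.9530×10⁻³ m = 9.9530 mm
nickel: ΔL = 12.4×10⁻⁶ × 2.810 m × 154 = 5.3660×10⁻³ m = 5.3660 mm
difference = 9.9530 − 5.3660 = 4.587 mm

4.59 mm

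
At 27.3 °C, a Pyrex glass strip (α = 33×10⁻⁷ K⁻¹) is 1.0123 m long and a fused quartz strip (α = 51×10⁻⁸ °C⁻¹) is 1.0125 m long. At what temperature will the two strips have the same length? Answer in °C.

T = 98.12 °C

L₁(1 + α₁ΔT) = L₂(1 + α₂ΔT) ⇒ ΔT = (L₂ − L₁)/(α₁L₁ − α₂L₂)
L₂ − L₁ = 1.0125 − 1.0123 = 2.00×10⁻⁴ m
α₁L₁ − α₂L₂ = 33×10⁻⁷×1.0123 − 51×10⁻⁸×1.0125 = 2.824215×10⁻⁶ m/K
ΔT = 2.00×10⁻⁴ / 2.824215×10⁻⁶ = 70.8161 K
T = 27.3 + 70.8161 = 98.1161 °C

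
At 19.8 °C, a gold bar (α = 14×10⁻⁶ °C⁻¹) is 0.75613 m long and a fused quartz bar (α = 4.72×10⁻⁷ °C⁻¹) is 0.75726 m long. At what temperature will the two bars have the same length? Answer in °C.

T = 130.3 °C

Equal length when α₁L₁ΔT − α₂L₂ΔT = L₂ − L₁ = 1.13×10⁻³ m
α₁L₁ = 1.058582×10⁻⁵, α₂L₂ = 3.5742672×10⁻⁷ → Δ(αL) = 1.022839328×10⁻⁵ m/K
ΔT = 1.13×10⁻³ / 1.022839328×10⁻⁵ = 110.477 K, so T = 19.8 + 110.477 = 130.277 °C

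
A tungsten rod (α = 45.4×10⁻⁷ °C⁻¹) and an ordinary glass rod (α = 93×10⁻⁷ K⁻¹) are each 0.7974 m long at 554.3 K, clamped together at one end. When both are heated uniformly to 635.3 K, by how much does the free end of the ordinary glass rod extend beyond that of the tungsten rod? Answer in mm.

ΔT = 81.0 K
tungsten: ΔL = 45.4×10⁻⁷ × 0.7974 m × 81.0 = 2.9324×10⁻⁴ m = 0.29324 mm
ordinary glass: ΔL = 93×10⁻⁷ × 0.7974 m × 81.0 = 6.0068×10⁻⁴ m = 0.60068 mm
difference = 0.60068 − 0.29324 = 0.30744 mm

0.307 mm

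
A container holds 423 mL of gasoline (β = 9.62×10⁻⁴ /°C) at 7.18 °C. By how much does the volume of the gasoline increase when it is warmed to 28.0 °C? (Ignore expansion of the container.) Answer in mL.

|ΔT| = |28.0 − 7.18| = 20.82 K
ΔV = βV₀ΔT = (9.62×10⁻⁴)(423)(20.82) = 8.47 mL

ΔV = 8.47 mL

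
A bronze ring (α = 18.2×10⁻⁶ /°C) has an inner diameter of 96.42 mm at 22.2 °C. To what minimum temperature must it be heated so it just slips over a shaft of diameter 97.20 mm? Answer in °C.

T = 467 °C

Required Δd = 97.20 − 96.42 = 0.78 mm
Δd = αd₀ΔT ⇒ ΔT = Δd/(αd₀) = 0.78 / (18.2×10⁻⁶ × 96.42) = 444.48 K
T_min = 22.2 + 444.48 = 466.68 °C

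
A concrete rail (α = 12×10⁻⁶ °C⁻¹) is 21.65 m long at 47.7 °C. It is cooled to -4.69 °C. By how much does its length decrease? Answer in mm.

ΔL = 13.6 mm

|ΔT| = |-4.69 − 47.7| = 52.39 K
ΔL = αL₀ΔT = (12×10⁻⁶)(21.65)(52.39) = 1.36×10⁻² m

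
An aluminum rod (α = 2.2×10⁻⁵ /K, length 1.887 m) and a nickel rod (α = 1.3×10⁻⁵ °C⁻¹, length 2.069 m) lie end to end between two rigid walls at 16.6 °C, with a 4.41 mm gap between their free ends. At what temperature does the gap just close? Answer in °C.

T = 81.1 °C

Gap closes when ΔL₁ + ΔL₂ = 4.41 mm = 4.41×10⁻³ m
(α₁L₁ + α₂L₂)ΔT = g
α₁L₁ + α₂L₂ = 2.2×10⁻⁵×1.887 + 1.3×10⁻⁵×2.069 = 6.8411×10⁻⁵ m/K
ΔT = 4.41×10⁻³ / 6.8411×10⁻⁵ = 64.463 K
T = 16.6 + 64.463 = 81.063 °C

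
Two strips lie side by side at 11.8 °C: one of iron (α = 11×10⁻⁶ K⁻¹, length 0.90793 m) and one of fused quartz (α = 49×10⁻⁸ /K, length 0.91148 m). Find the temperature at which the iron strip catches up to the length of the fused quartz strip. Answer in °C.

T = 383.9 °C

Equal length when α₁L₁ΔT − α₂L₂ΔT = L₂ − L₁ = 3.55×10⁻³ m
α₁L₁ = 9.98723×10⁻⁶, α₂L₂ = 4.466252×10⁻⁷ → Δ(αL) = 9.5406048×10⁻⁶ m/K
ΔT = 3.55×10⁻³ / 9.5406048×10⁻⁶ = 372.094 K, so T = 11.8 + 372.094 = 383.894 °C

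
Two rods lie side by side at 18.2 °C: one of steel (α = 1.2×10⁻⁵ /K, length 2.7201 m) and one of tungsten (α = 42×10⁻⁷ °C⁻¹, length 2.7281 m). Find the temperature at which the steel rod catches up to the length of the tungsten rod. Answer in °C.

Equal length when α₁L₁ΔT − α₂L₂ΔT = L₂ − L₁ = 8.00×10⁻³ m
α₁L₁ = 3.26412×10⁻⁵, α₂L₂ = 1.145802×10⁻⁵ → Δ(αL) = 2.118318×10⁻⁵ m/K
ΔT = 8.00×10⁻³ / 2.118318×10⁻⁵ = 377.658 K, so T = 18.2 + 377.658 = 395.858 °C

T = 395.9 °C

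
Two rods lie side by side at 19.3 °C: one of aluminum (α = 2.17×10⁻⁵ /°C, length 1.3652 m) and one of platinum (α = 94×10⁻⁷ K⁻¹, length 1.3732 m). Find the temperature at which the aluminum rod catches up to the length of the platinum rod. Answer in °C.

T = 497.9 °C

L₁(1 + α₁ΔT) = L₂(1 + α₂ΔT) ⇒ ΔT = (L₂ − L₁)/(α₁L₁ − α₂L₂)
L₂ − L₁ = 1.3732 − 1.3652 = 8.00×10⁻³ m
α₁L₁ − α₂L₂ = 2.17×10⁻⁵×1.3652 − 94×10⁻⁷×1.3732 = 1.671676×10⁻⁵ m/K
ΔT = 8.00×10⁻³ / 1.671676×10⁻⁵ = 478.562 K
T = 19.3 + 478.562 = 497.862 °C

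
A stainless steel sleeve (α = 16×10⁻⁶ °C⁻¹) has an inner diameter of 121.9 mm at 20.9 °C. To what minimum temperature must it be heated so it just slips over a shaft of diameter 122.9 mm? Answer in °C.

Required Δd = 122.9 − 121.9 = 1.0 mm
Δd = αd₀ΔT ⇒ ΔT = Δd/(αd₀) = 1.0 / (16×10⁻⁶ × 121.9) = 512.72 K
T_min = 20.9 + 512.72 = 533.62 °C

T = 534 °C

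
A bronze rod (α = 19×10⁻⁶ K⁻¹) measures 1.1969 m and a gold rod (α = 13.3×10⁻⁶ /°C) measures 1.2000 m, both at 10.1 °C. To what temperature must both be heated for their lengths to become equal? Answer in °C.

T = 467.3 °C

L₁(1 + α₁ΔT) = L₂(1 + α₂ΔT) ⇒ ΔT = (L₂ − L₁)/(α₁L₁ − α₂L₂)
L₂ − L₁ = 1.2000 − 1.1969 = 3.10×10⁻³ m
α₁L₁ − α₂L₂ = 19×10⁻⁶×1.1969 − 13.3×10⁻⁶×1.2000 = 6.7811×10⁻⁶ m/K
ΔT = 3.10×10⁻³ / 6.7811×10⁻⁶ = 457.153 K
T = 10.1 + 457.153 = 467.253 °C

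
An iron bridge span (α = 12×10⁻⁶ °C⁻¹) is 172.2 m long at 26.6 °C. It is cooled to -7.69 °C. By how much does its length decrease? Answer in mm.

|ΔT| = |-7.69 − 26.6| = 34.29 K
ΔL = αL₀ΔT = (12×10⁻⁶)(172.2)(34.29) = 7.09×10⁻² m

ΔL = 70.9 mm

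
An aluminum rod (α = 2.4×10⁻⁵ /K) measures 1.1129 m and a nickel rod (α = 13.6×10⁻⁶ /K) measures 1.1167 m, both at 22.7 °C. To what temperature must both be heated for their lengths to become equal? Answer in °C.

T = 352.5 °C

Equal length when α₁L₁ΔT − α₂L₂ΔT = L₂ − L₁ = 3.80×10⁻³ m
α₁L₁ = 2.67096×10⁻⁵, α₂L₂ = 1.518712×10⁻⁵ → Δ(αL) = 1.152248×10⁻⁵ m/K
ΔT = 3.80×10⁻³ / 1.152248×10⁻⁵ = 329.790 K, so T = 22.7 + 329.790 = 352.490 °C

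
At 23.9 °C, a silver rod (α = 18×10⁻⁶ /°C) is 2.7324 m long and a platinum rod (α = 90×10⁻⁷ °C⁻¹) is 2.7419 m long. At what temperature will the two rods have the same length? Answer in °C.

T = 411.6 °C

Equal length when α₁L₁ΔT − α₂L₂ΔT = L₂ − L₁ = 9.50×10⁻³ m
α₁L₁ = 4.91832×10⁻⁵, α₂L₂ = 2.46771×10⁻⁵ → Δ(αL) = 2.45061×10⁻⁵ m/K
ΔT = 9.50×10⁻³ / 2.45061×10⁻⁵ = 387.659 K, so T = 23.9 + 387.659 = 411.559 °C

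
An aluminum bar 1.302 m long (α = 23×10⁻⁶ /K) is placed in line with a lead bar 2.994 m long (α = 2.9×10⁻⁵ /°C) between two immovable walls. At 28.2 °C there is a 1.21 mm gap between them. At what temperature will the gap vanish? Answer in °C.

T = 38.6 °C

α₁L₁ = 2.9946×10⁻⁵ m/K, α₂L₂ = 8.6826×10⁻⁵ m/K → total 1.16772×10⁻⁴ m/K
ΔT = g/(α₁L₁+α₂L₂) = 1.21×10⁻³ / 1.16772×10⁻⁴ = 10.362 K
T = 28.2 + 10.362 = 38.562 °C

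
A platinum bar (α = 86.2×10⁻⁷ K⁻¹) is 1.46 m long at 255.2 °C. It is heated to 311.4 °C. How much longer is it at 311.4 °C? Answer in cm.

ΔL = 0.0707 cm

|ΔT| = |311.4 − 255.2| = 56.2 K
ΔL = αL₀ΔT = (86.2×10⁻⁷)(1.46)(56.2) = 7.07×10⁻⁴ m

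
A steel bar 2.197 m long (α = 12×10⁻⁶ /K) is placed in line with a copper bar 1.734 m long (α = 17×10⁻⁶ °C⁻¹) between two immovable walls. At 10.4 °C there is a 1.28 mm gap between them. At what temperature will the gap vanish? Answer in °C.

Gap closes when ΔL₁ + ΔL₂ = 1.28 mm = 1.28×10⁻³ m
(α₁L₁ + α₂L₂)ΔT = g
α₁L₁ + α₂L₂ = 12×10⁻⁶×2.197 + 17×10⁻⁶×1.734 = 5.5842×10⁻⁵ m/K
ΔT = 1.28×10⁻³ / 5.5842×10⁻⁵ = 22.922 K
T = 10.4 + 22.922 = 33.322 °C

T = 33.3 °C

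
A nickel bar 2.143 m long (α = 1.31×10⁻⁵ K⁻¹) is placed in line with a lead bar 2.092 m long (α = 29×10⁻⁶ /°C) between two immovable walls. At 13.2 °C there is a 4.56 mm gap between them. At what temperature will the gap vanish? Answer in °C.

α₁L₁ = 2.80733×10⁻⁵ m/K, α₂L₂ = 6.0668×10⁻⁵ m/K → total 8.87413×10⁻⁵ m/K
ΔT = g/(α₁L₁+α₂L₂) = 4.56×10⁻³ / 8.87413×10⁻⁵ = 51.385 K
T = 13.2 + 51.385 = 64.585 °C

T = 64.6 °C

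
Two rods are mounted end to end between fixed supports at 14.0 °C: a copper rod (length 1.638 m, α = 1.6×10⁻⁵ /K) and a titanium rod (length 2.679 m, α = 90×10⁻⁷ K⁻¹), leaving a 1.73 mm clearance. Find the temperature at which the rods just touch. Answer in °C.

T = 48.4 °C

α₁L₁ = 2.6208×10⁻⁵ m/K, α₂L₂ = 2.4111×10⁻⁵ m/K → total 5.0319×10⁻⁵ m/K
ΔT = g/(α₁L₁+α₂L₂) = 1.73×10⁻³ / 5.0319×10⁻⁵ = 34.381 K
T = 14.0 + 34.381 = 48.381 °C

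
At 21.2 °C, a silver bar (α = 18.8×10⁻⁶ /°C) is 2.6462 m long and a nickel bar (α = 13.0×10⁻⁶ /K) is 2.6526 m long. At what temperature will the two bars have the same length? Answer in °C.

L₁(1 + α₁ΔT) = L₂(1 + α₂ΔT) ⇒ ΔT = (L₂ − L₁)/(α₁L₁ − α₂L₂)
L₂ − L₁ = 2.6526 − 2.6462 = 6.40×10⁻³ m
α₁L₁ − α₂L₂ = 18.8×10⁻⁶×2.6462 − 13.0×10⁻⁶×2.6526 = 1.526476×10⁻⁵ m/K
ΔT = 6.40×10⁻³ / 1.526476×10⁻⁵ = 419.266 K
T = 21.2 + 419.266 = 440.466 °C

T = 440.5 °C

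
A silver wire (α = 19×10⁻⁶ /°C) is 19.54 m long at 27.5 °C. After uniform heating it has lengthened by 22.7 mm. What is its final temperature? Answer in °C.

ΔL = αL₀ΔT ⇒ ΔT = ΔL / (αL₀)
ΔT = 22.7×10⁻³ m / (19×10⁻⁶ × 19.54 m) = 61.143 K
T = 27.5 + 61.143 = 88.643 °C

T = 88.6 °C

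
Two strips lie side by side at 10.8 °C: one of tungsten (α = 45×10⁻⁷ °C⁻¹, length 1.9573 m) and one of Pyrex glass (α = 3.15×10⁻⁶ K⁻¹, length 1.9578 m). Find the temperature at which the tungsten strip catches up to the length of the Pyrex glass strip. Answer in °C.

Equal length when α₁L₁ΔT − α₂L₂ΔT = L₂ − L₁ = 5.00×10⁻⁴ m
α₁L₁ = 8.80785×10⁻⁶, α₂L₂ = 6.16707×10⁻⁶ → Δ(αL) = 2.64078×10⁻⁶ m/K
ΔT = 5.00×10⁻⁴ / 2.64078×10⁻⁶ = 189.338 K, so T = 10.8 + 189.338 = 200.138 °C

T = 200.1 °C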